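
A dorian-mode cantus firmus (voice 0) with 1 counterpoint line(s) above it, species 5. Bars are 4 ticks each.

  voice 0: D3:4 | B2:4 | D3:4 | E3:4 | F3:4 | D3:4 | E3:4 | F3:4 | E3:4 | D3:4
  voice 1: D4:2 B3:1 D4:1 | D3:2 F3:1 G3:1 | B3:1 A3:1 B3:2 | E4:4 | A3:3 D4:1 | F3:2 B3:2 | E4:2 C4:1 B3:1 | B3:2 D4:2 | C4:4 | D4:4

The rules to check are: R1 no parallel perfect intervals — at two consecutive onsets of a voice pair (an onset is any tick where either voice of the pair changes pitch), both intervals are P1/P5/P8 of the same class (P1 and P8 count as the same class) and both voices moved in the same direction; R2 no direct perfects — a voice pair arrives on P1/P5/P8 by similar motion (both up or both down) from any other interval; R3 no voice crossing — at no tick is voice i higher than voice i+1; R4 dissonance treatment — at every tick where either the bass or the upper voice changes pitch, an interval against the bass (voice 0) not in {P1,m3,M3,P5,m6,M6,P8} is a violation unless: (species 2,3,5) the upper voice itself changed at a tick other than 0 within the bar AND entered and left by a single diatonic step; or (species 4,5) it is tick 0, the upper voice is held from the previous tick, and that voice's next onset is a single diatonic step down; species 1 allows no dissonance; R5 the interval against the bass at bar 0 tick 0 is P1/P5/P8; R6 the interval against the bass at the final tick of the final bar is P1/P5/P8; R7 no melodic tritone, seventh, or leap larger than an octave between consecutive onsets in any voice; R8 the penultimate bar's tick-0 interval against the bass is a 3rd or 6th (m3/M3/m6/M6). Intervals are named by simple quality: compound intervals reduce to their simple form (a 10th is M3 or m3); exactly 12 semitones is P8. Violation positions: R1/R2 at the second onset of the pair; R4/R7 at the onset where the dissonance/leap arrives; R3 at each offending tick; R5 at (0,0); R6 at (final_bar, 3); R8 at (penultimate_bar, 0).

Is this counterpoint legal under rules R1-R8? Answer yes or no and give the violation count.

No (5 violations)

bar 0: v0=D3 v1=D4 (P8)
bar 1: v0=B2 v1=D3 (m3)
bar 2: v0=D3 v1=B3 (M6)
bar 3: v0=E3 v1=E4 (P8)
bar 4: v0=F3 v1=A3 (M3)
bar 5: v0=D3 v1=F3 (m3)
bar 6: v0=E3 v1=E4 (P8)
bar 7: v0=F3 v1=B3 (TT)
bar 8: v0=E3 v1=C4 (m6)
bar 9: v0=D3 v1=D4 (P8)
  R4 @ bar1.2: B2/F3 TT untreated
  R2 @ bar3.0: D3/B3 M6 -> E3/E4 P8 similar
  R7 @ bar5.2: F3->B3 leap 6st
  R2 @ bar6.0: D3/B3 M6 -> E3/E4 P8 similar
  R4 @ bar7.0: F3/B3 TT untreated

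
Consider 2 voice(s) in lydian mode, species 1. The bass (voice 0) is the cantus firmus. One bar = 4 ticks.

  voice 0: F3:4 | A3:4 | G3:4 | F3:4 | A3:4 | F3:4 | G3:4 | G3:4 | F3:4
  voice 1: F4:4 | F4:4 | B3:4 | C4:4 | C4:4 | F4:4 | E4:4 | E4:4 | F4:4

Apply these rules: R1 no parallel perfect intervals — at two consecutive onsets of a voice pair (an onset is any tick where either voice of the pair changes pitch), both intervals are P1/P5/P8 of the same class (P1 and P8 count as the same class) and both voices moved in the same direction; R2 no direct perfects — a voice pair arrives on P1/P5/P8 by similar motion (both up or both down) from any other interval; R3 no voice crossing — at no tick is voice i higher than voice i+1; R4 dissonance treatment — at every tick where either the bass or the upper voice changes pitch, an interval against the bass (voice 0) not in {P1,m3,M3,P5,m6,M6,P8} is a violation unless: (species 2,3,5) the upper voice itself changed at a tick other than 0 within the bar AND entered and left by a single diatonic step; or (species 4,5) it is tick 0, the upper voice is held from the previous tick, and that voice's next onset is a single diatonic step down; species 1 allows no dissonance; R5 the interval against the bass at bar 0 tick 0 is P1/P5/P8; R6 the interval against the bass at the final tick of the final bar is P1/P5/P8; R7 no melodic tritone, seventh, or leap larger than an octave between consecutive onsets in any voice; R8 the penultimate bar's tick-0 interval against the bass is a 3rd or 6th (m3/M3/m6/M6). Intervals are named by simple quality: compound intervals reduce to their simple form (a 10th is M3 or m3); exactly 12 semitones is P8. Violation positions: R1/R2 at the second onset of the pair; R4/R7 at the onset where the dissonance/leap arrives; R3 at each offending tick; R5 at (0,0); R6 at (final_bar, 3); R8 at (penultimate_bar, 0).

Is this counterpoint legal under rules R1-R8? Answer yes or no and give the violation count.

bar 0: v0=F3 v1=F4 (P8)
bar 1: v0=A3 v1=F4 (m6)
bar 2: v0=G3 v1=B3 (M3)
bar 3: v0=F3 v1=C4 (P5)
bar 4: v0=A3 v1=C4 (m3)
bar 5: v0=F3 v1=F4 (P8)
bar 6: v0=G3 v1=E4 (M6)
bar 7: v0=G3 v1=E4 (M6)
bar 8: v0=F3 v1=F4 (P8)
  R7 @ bar2.0: F4->B3 leap 6st

No (1 violations)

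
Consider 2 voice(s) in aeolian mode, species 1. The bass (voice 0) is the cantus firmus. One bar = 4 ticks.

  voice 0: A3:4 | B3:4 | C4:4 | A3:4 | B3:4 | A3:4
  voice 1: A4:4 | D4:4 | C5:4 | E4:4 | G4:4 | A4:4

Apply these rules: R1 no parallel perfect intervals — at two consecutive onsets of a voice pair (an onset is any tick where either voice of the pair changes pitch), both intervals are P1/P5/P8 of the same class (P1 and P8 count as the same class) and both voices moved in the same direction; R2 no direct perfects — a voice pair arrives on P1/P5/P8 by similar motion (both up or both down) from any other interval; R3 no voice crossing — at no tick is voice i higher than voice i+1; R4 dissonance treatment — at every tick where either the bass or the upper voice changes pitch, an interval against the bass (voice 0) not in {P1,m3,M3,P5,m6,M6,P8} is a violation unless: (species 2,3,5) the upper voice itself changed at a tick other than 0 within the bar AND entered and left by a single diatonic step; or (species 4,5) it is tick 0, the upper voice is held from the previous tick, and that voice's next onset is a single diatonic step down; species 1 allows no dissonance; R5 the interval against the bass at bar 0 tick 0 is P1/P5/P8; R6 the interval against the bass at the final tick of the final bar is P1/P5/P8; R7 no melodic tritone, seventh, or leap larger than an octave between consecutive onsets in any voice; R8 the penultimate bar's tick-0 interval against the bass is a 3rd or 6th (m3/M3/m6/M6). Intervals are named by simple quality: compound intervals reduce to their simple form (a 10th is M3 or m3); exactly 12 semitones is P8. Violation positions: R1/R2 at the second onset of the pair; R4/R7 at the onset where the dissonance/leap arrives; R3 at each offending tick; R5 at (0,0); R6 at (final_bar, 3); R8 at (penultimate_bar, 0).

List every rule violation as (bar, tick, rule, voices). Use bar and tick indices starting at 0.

(2, 0, R2, (0, 1))
(2, 0, R7, (1,))
(3, 0, R2, (0, 1))

bar 0: v0=A3 v1=A4 downbeat P8
bar 1: v0=B3 v1=D4 downbeat m3
bar 2: v0=C4 v1=C5 downbeat P8
bar 3: v0=A3 v1=E4 downbeat P5
bar 4: v0=B3 v1=G4 downbeat m6
bar 5: v0=A3 v1=A4 downbeat P8
  -> R2 @ bar 2 tick 0 v(0, 1): B3/D4 m3 -> C4/C5 P8 similar
  -> R7 @ bar 2 tick 0 v(1,): D4->C5 leap 10st
  -> R2 @ bar 3 tick 0 v(0, 1): C4/C5 P8 -> A3/E4 P5 similar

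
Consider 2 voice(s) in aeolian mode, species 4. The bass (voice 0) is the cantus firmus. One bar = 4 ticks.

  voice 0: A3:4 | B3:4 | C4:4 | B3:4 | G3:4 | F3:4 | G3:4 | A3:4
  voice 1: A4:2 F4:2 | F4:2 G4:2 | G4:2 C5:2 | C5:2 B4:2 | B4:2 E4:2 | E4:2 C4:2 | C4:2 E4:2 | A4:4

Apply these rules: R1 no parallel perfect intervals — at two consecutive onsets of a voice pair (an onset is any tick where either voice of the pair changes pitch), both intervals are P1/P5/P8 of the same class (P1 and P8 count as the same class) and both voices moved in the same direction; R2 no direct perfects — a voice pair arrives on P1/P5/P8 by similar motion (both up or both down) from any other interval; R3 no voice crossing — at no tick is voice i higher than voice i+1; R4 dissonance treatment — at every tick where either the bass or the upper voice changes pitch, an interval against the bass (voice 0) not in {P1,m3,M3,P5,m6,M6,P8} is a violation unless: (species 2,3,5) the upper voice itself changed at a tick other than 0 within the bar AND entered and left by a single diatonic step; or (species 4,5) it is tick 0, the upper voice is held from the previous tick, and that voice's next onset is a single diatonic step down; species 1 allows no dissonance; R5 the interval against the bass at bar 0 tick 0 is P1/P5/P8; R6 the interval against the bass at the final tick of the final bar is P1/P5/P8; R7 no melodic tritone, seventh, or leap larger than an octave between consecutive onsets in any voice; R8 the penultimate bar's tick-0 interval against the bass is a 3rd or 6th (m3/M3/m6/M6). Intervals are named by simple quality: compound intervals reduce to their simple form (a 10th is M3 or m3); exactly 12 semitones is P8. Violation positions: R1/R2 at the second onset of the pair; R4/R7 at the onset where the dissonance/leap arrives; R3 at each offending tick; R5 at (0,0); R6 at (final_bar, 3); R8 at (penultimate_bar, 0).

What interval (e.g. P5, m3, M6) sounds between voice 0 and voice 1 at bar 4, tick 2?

M6

voice 0=G3 voice 1=E4 -> M6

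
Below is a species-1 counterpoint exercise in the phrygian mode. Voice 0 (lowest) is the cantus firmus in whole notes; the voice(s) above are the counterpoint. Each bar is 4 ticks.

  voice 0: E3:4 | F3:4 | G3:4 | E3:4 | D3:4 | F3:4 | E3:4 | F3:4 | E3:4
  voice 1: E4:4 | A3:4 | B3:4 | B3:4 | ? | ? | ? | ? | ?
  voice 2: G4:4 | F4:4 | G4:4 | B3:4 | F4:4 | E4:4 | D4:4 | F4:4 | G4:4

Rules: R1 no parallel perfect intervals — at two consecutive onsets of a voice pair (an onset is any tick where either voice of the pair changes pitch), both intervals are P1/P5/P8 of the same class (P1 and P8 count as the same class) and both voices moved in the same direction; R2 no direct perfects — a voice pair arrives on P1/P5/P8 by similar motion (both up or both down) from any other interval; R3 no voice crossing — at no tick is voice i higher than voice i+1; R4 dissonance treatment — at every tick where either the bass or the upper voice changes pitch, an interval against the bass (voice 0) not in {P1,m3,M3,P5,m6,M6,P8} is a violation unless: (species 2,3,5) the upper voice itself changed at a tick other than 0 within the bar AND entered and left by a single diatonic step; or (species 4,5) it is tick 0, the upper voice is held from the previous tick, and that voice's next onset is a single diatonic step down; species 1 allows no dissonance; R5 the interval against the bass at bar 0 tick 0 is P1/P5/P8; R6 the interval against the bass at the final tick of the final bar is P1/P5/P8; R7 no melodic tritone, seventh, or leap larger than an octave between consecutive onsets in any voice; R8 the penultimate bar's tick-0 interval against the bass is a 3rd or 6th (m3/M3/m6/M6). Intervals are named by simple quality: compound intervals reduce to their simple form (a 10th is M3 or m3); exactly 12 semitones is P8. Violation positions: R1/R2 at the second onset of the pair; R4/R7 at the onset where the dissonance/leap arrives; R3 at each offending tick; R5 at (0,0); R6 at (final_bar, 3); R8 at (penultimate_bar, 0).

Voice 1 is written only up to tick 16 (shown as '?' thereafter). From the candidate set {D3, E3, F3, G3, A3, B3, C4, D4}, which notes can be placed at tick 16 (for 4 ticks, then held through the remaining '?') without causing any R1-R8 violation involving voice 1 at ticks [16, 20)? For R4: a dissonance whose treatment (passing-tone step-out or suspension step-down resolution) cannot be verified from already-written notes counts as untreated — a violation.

D3: violates R2
E3: violates R4
F3: violates R7
G3: violates R4
A3: violates R1
B3: legal
C4: violates R4
D4: legal

{B3, D4}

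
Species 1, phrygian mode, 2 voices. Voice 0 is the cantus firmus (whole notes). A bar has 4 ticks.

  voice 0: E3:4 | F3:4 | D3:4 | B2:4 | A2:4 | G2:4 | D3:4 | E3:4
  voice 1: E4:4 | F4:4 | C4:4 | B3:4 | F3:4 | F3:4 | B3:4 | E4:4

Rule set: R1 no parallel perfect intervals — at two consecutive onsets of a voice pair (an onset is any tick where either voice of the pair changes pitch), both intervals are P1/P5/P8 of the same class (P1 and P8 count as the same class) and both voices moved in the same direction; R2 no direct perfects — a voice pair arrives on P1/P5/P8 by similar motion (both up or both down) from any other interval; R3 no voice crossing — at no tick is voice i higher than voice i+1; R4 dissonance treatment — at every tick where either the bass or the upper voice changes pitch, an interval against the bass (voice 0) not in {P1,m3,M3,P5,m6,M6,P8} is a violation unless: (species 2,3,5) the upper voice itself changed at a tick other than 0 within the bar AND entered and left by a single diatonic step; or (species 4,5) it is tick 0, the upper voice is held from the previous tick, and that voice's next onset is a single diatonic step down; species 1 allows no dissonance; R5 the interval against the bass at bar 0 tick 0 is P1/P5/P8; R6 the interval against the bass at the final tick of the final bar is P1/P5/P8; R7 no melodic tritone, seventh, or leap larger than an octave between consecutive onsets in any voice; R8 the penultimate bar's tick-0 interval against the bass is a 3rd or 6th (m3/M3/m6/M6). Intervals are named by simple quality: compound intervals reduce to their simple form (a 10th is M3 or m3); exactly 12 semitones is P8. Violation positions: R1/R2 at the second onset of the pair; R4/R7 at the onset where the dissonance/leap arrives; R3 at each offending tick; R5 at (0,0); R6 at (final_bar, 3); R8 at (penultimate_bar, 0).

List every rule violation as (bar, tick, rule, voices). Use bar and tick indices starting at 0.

bar 0: v0=E3 v1=E4 downbeat P8
bar 1: v0=F3 v1=F4 downbeat P8
bar 2: v0=D3 v1=C4 downbeat m7
bar 3: v0=B2 v1=B3 downbeat P8
bar 4: v0=A2 v1=F3 downbeat m6
bar 5: v0=G2 v1=F3 downbeat m7
bar 6: v0=D3 v1=B3 downbeat M6
bar 7: v0=E3 v1=E4 downbeat P8
  -> R1 @ bar 1 tick 0 v(0, 1): E3/E4 P8 -> F3/F4 P8 similar
  -> R4 @ bar 2 tick 0 v(0, 1): D3/C4 m7 untreated
  -> R2 @ bar 3 tick 0 v(0, 1): D3/C4 m7 -> B2/B3 P8 similar
  -> R7 @ bar 4 tick 0 v(1,): B3->F3 leap 6st
  -> R4 @ bar 5 tick 0 v(0, 1): G2/F3 m7 untreated
  -> R7 @ bar 6 tick 0 v(1,): F3->B3 leap 6st
  -> R2 @ bar 7 tick 0 v(0, 1): D3/B3 M6 -> E3/E4 P8 similar

(1, 0, R1, (0, 1))
(2, 0, R4, (0, 1))
(3, 0, R2, (0, 1))
(4, 0, R7, (1,))
(5, 0, R4, (0, 1))
(6, 0, R7, (1,))
(7, 0, R2, (0, 1))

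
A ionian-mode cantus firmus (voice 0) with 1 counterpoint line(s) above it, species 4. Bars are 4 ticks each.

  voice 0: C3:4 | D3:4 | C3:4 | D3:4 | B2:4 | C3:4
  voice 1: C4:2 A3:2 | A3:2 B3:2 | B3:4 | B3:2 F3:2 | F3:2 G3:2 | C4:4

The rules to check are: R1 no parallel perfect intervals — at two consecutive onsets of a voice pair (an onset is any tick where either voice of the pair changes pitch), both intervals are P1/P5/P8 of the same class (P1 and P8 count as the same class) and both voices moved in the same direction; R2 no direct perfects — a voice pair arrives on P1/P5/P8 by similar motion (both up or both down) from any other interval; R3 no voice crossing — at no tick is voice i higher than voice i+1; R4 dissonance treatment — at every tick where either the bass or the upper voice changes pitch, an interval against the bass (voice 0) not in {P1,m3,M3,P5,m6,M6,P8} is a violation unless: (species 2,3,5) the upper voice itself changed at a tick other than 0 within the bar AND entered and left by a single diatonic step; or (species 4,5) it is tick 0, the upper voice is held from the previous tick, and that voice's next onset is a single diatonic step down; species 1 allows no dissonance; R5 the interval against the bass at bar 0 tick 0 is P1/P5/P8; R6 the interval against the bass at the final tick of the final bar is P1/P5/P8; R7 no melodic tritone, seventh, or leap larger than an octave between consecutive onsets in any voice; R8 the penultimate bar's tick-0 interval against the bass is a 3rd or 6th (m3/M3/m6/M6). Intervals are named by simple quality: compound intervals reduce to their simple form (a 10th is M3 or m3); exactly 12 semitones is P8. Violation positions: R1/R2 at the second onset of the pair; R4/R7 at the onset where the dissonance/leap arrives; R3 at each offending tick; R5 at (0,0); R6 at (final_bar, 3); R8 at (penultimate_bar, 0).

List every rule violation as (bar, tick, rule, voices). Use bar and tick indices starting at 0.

bar 0: v0=C3 v1=C4 downbeat P8
bar 1: v0=D3 v1=A3 downbeat P5
bar 2: v0=C3 v1=B3 downbeat M7
bar 3: v0=D3 v1=B3 downbeat M6
bar 4: v0=B2 v1=F3 downbeat TT
bar 5: v0=C3 v1=C4 downbeat P8
  -> R4 @ bar 2 tick 0 v(0, 1): C3/B3 M7 untreated
  -> R7 @ bar 3 tick 2 v(1,): B3->F3 leap 6st
  -> R4 @ bar 4 tick 0 v(0, 1): B2/F3 TT untreated
  -> R8 @ bar 4 tick 0 v(0, 1): penult TT not 3rd/6th
  -> R2 @ bar 5 tick 0 v(0, 1): B2/G3 m6 -> C3/C4 P8 similar

(2, 0, R4, (0, 1))
(3, 2, R7, (1,))
(4, 0, R4, (0, 1))
(4, 0, R8, (0, 1))
(5, 0, R2, (0, 1))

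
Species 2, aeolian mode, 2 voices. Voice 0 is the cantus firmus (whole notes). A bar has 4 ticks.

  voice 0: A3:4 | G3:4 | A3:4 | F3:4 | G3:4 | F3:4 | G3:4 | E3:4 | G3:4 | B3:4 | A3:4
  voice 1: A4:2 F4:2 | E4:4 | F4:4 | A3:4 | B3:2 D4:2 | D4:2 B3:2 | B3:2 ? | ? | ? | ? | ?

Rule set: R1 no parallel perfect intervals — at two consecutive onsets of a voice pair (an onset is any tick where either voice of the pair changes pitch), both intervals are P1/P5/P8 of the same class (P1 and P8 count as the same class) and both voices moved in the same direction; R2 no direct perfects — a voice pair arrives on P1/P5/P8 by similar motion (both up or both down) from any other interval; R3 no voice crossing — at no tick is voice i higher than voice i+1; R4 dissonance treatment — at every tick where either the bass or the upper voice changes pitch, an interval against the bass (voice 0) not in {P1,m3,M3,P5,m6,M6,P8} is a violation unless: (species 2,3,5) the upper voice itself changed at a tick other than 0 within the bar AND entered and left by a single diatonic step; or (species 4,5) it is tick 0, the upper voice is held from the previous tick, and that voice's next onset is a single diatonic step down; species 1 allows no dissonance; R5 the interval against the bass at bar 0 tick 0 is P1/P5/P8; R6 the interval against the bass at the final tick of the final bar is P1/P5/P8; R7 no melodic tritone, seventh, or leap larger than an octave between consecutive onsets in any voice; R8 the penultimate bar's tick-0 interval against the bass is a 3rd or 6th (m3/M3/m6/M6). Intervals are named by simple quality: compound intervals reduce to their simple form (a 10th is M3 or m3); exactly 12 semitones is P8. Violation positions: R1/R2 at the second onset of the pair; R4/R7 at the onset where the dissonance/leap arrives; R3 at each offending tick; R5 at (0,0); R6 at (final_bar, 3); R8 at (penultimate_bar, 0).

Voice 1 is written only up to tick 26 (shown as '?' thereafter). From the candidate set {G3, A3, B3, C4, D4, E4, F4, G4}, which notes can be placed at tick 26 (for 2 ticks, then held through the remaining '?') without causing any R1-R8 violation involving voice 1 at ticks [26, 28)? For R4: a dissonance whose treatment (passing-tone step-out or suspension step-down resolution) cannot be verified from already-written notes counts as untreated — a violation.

{B3, D4, E4, G3, G4}

G3: legal
A3: violates R4
B3: legal
C4: violates R4
D4: legal
E4: legal
F4: violates R4,R7
G4: legal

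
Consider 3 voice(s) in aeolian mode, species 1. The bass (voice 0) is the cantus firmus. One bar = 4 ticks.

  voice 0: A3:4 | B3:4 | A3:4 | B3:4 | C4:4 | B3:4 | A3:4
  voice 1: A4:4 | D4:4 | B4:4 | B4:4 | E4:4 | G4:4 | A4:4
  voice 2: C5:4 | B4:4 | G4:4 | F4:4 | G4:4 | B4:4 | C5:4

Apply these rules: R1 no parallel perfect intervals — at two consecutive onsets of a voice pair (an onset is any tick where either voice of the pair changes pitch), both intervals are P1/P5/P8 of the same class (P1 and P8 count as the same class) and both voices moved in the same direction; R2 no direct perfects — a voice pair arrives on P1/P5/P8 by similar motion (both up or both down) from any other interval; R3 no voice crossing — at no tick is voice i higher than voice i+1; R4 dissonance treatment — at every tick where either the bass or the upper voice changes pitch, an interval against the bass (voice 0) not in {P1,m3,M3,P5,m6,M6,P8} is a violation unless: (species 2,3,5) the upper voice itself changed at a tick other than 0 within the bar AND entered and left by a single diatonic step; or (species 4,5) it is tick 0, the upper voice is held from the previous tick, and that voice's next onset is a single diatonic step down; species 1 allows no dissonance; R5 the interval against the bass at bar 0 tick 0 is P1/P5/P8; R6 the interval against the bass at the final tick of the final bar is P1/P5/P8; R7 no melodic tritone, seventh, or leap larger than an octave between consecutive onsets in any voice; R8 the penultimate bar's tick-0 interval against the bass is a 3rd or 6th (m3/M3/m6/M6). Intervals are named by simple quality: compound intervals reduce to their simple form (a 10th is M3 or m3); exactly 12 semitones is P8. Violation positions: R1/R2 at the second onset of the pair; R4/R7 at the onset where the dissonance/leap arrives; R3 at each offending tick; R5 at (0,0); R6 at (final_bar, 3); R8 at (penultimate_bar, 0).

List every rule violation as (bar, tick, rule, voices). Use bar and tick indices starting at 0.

(0, 0, R5, (0, 2))
(2, 0, R3, (1, 2))
(2, 0, R4, (0, 1))
(2, 0, R4, (0, 2))
(2, 1, R3, (1, 2))
(2, 2, R3, (1, 2))
(2, 3, R3, (1, 2))
(3, 0, R3, (1, 2))
(3, 0, R4, (0, 2))
(3, 1, R3, (1, 2))
(3, 2, R3, (1, 2))
(3, 3, R3, (1, 2))
(4, 0, R2, (0, 2))
(5, 0, R8, (0, 2))
(6, 3, R6, (0, 2))

bar 0: v0=A3 v1=A4 v2=C5 downbeat m3
bar 1: v0=B3 v1=D4 v2=B4 downbeat P8
bar 2: v0=A3 v1=B4 v2=G4 downbeat m7
bar 3: v0=B3 v1=B4 v2=F4 downbeat TT
bar 4: v0=C4 v1=E4 v2=G4 downbeat P5
bar 5: v0=B3 v1=G4 v2=B4 downbeat P8
bar 6: v0=A3 v1=A4 v2=C5 downbeat m3
  -> R5 @ bar 0 tick 0 v(0, 2): opens on m3
  -> R3 @ bar 2 tick 0 v(1, 2): B4 above G4
  -> R4 @ bar 2 tick 0 v(0, 1): A3/B4 M2 untreated
  -> R4 @ bar 2 tick 0 v(0, 2): A3/G4 m7 untreated
  -> R3 @ bar 2 tick 1 v(1, 2): B4 above G4
  -> R3 @ bar 2 tick 2 v(1, 2): B4 above G4
  -> R3 @ bar 2 tick 3 v(1, 2): B4 above G4
  -> R3 @ bar 3 tick 0 v(1, 2): B4 above F4
  -> R4 @ bar 3 tick 0 v(0, 2): B3/F4 TT untreated
  -> R3 @ bar 3 tick 1 v(1, 2): B4 above F4
  -> R3 @ bar 3 tick 2 v(1, 2): B4 above F4
  -> R3 @ bar 3 tick 3 v(1, 2): B4 above F4
  -> R2 @ bar 4 tick 0 v(0, 2): B3/F4 TT -> C4/G4 P5 similar
  -> R8 @ bar 5 tick 0 v(0, 2): penult P8 not 3rd/6th
  -> R6 @ bar 6 tick 3 v(0, 2): closes on m3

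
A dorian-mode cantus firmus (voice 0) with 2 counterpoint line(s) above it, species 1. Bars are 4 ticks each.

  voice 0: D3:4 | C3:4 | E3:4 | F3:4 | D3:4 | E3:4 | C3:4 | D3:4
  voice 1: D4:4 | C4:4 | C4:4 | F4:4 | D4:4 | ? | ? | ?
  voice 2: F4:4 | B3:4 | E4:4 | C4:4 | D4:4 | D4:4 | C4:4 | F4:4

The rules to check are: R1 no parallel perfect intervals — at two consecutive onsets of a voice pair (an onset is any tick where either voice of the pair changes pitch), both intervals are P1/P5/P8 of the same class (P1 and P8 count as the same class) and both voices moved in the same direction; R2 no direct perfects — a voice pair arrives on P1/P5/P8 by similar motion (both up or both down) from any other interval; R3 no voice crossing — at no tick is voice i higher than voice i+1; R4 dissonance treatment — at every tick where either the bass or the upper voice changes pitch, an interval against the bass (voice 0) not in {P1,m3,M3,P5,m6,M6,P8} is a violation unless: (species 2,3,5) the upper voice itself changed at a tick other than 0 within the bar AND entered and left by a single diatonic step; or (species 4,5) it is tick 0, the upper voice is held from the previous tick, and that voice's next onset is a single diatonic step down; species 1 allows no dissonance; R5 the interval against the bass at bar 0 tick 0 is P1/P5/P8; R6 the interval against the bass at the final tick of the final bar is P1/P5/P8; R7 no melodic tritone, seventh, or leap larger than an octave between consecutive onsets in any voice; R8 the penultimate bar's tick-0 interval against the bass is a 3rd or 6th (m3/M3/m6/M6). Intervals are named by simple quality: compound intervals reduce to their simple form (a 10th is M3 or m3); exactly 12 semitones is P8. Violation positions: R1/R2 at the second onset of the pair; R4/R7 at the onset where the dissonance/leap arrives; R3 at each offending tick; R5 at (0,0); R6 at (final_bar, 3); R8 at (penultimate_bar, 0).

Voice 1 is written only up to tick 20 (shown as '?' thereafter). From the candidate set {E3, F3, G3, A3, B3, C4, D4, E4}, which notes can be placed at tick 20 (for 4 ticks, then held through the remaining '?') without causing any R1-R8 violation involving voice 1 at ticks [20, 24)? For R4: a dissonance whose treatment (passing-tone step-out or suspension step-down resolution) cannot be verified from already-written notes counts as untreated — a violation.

E3: violates R7
F3: violates R4
G3: legal
A3: violates R4
B3: legal
C4: legal
D4: violates R4
E4: violates R1,R3

{B3, C4, G3}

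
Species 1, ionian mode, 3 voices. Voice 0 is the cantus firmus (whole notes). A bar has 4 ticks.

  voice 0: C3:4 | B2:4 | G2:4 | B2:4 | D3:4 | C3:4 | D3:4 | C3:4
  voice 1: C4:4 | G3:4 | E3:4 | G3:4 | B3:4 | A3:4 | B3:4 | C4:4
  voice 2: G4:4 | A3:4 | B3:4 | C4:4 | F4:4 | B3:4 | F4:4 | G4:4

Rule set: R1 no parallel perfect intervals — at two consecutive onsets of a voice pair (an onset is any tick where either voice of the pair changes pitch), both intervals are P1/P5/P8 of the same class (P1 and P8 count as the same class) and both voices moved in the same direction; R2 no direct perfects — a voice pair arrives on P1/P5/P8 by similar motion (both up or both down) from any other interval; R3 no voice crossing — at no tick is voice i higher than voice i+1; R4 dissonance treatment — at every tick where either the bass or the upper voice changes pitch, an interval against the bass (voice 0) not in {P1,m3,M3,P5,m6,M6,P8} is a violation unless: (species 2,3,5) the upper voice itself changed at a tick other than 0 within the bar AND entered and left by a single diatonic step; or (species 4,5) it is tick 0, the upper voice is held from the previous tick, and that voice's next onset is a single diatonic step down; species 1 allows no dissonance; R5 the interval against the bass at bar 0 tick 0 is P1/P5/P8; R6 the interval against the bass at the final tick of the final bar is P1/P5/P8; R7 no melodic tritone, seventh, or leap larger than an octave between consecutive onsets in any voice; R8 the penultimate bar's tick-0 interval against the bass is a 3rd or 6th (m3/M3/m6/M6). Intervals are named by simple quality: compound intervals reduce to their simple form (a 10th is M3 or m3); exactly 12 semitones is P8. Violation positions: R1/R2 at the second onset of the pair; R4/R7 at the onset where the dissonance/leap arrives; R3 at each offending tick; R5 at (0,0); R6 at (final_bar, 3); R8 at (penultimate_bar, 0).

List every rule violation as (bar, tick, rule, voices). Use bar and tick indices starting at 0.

bar 0: v0=C3 v1=C4 v2=G4 downbeat P5
bar 1: v0=B2 v1=G3 v2=A3 downbeat m7
bar 2: v0=G2 v1=E3 v2=B3 downbeat M3
bar 3: v0=B2 v1=G3 v2=C4 downbeat m2
bar 4: v0=D3 v1=B3 v2=F4 downbeat m3
bar 5: v0=C3 v1=A3 v2=B3 downbeat M7
bar 6: v0=D3 v1=B3 v2=F4 downbeat m3
bar 7: v0=C3 v1=C4 v2=G4 downbeat P5
  -> R4 @ bar 1 tick 0 v(0, 2): B2/A3 m7 untreated
  -> R7 @ bar 1 tick 0 v(2,): G4->A3 leap 10st
  -> R4 @ bar 3 tick 0 v(0, 2): B2/C4 m2 untreated
  -> R4 @ bar 5 tick 0 v(0, 2): C3/B3 M7 untreated
  -> R7 @ bar 5 tick 0 v(2,): F4->B3 leap 6st
  -> R7 @ bar 6 tick 0 v(2,): B3->F4 leap 6st
  -> R2 @ bar 7 tick 0 v(1, 2): B3/F4 TT -> C4/G4 P5 similar

(1, 0, R4, (0, 2))
(1, 0, R7, (2,))
(3, 0, R4, (0, 2))
(5, 0, R4, (0, 2))
(5, 0, R7, (2,))
(6, 0, R7, (2,))
(7, 0, R2, (1, 2))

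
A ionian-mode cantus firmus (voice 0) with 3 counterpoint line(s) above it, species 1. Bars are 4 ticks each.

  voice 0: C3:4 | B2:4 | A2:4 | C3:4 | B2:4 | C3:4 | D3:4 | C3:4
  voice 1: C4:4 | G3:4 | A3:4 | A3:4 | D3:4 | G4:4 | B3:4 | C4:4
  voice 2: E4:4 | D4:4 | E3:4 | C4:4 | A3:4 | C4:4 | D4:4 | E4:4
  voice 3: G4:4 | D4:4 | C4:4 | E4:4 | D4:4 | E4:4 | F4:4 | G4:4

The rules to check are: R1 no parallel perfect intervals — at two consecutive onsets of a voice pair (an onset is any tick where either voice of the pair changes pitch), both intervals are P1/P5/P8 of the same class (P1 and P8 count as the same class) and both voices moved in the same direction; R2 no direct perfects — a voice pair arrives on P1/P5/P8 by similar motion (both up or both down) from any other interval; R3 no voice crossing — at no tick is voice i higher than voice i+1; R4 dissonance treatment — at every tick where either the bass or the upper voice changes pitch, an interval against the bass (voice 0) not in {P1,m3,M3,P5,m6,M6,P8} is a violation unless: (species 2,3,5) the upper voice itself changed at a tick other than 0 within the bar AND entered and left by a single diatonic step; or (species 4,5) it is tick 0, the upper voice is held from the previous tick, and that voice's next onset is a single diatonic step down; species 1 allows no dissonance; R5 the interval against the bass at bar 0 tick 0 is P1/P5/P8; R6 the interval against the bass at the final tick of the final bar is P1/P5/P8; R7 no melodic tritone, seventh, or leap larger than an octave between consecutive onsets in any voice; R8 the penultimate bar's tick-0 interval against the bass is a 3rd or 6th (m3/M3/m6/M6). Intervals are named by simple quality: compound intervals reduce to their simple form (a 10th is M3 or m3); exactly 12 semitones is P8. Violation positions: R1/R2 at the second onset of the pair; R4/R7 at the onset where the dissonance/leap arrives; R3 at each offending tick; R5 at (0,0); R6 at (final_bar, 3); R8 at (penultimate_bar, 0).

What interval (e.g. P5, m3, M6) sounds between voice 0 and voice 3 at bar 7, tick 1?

voice 0=C3 voice 3=G4 -> P5

P5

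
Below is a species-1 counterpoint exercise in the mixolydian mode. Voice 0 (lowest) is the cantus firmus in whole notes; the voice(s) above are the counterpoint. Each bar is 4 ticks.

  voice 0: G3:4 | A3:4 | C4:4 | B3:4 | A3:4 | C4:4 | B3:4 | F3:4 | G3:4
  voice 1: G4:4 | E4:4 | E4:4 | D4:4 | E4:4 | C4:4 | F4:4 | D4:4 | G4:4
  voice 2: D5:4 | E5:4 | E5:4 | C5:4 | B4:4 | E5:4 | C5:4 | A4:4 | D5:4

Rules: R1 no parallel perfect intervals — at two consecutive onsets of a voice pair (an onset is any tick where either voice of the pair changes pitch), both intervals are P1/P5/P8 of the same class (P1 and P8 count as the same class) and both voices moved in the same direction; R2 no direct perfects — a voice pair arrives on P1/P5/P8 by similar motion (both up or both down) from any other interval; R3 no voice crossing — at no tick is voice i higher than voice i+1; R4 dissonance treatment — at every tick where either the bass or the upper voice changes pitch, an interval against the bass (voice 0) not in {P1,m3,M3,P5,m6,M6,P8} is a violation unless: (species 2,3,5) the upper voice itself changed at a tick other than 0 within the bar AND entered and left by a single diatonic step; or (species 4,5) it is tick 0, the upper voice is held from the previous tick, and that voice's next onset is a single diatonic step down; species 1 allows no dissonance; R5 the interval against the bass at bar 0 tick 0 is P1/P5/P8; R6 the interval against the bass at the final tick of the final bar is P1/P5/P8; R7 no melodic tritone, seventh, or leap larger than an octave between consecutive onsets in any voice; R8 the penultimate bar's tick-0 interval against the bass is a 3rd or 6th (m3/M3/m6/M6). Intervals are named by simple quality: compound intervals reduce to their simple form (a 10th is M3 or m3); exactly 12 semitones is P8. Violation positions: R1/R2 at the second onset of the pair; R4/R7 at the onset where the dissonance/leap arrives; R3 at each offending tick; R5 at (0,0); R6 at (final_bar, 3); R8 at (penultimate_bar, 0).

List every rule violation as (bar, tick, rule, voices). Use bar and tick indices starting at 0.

(1, 0, R1, (0, 2))
(3, 0, R4, (0, 2))
(4, 0, R4, (0, 2))
(6, 0, R4, (0, 1))
(6, 0, R4, (0, 2))
(7, 0, R1, (1, 2))
(7, 0, R7, (0,))
(8, 0, R1, (1, 2))
(8, 0, R2, (0, 1))
(8, 0, R2, (0, 2))

bar 0: v0=G3 v1=G4 v2=D5 downbeat P5
bar 1: v0=A3 v1=E4 v2=E5 downbeat P5
bar 2: v0=C4 v1=E4 v2=E5 downbeat M3
bar 3: v0=B3 v1=D4 v2=C5 downbeat m2
bar 4: v0=A3 v1=E4 v2=B4 downbeat M2
bar 5: v0=C4 v1=C4 v2=E5 downbeat M3
bar 6: v0=B3 v1=F4 v2=C5 downbeat m2
bar 7: v0=F3 v1=D4 v2=A4 downbeat M3
bar 8: v0=G3 v1=G4 v2=D5 downbeat P5
  -> R1 @ bar 1 tick 0 v(0, 2): G3/D5 P5 -> A3/E5 P5 similar
  -> R4 @ bar 3 tick 0 v(0, 2): B3/C5 m2 untreated
  -> R4 @ bar 4 tick 0 v(0, 2): A3/B4 M2 untreated
  -> R4 @ bar 6 tick 0 v(0, 1): B3/F4 TT untreated
  -> R4 @ bar 6 tick 0 v(0, 2): B3/C5 m2 untreated
  -> R1 @ bar 7 tick 0 v(1, 2): F4/C5 P5 -> D4/A4 P5 similar
  -> R7 @ bar 7 tick 0 v(0,): B3->F3 leap 6st
  -> R1 @ bar 8 tick 0 v(1, 2): D4/A4 P5 -> G4/D5 P5 similar
  -> R2 @ bar 8 tick 0 v(0, 1): F3/D4 M6 -> G3/G4 P8 similar
  -> R2 @ bar 8 tick 0 v(0, 2): F3/A4 M3 -> G3/D5 P5 similar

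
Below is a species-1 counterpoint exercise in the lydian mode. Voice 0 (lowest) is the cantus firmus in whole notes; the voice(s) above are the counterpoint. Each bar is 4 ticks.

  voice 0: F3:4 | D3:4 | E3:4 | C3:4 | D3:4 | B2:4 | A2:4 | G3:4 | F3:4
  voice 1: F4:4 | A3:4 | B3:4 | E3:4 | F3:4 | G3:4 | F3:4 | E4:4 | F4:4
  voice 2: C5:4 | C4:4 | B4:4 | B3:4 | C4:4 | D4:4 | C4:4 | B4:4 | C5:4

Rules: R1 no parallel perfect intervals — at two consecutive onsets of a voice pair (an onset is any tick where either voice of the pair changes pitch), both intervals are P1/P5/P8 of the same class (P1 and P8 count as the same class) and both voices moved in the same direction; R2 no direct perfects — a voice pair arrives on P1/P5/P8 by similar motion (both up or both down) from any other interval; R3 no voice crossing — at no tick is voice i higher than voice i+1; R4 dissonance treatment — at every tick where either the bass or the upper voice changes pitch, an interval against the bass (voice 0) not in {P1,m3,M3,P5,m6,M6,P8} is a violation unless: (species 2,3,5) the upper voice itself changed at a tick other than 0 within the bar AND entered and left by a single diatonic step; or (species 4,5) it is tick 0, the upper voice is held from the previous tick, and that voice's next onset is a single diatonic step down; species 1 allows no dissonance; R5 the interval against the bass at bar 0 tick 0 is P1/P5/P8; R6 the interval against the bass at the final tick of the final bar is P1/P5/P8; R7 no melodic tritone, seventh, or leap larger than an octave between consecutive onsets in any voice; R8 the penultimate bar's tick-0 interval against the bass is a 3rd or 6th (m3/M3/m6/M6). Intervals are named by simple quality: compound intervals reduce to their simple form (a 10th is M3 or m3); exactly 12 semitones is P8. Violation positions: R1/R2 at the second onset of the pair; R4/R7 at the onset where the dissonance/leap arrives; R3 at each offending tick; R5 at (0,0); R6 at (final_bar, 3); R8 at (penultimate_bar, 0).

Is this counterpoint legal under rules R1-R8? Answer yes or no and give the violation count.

No (17 violations)

bar 0: v0=F3 v1=F4 v2=C5 (P5)
bar 1: v0=D3 v1=A3 v2=C4 (m7)
bar 2: v0=E3 v1=B3 v2=B4 (P5)
bar 3: v0=C3 v1=E3 v2=B3 (M7)
bar 4: v0=D3 v1=F3 v2=C4 (m7)
bar 5: v0=B2 v1=G3 v2=D4 (m3)
bar 6: v0=A2 v1=F3 v2=C4 (m3)
bar 7: v0=G3 v1=E4 v2=B4 (M3)
bar 8: v0=F3 v1=F4 v2=C5 (P5)
  R2 @ bar1.0: F3/F4 P8 -> D3/A3 P5 similar
  R4 @ bar1.0: D3/C4 m7 untreated
  R1 @ bar2.0: D3/A3 P5 -> E3/B3 P5 similar
  R2 @ bar2.0: D3/C4 m7 -> E3/B4 P5 similar
  R2 @ bar2.0: A3/C4 m3 -> B3/B4 P8 similar
  R7 @ bar2.0: C4->B4 leap 11st
  R2 @ bar3.0: B3/B4 P8 -> E3/B3 P5 similar
  R4 @ bar3.0: C3/B3 M7 untreated
  R1 @ bar4.0: E3/B3 P5 -> F3/C4 P5 similar
  R4 @ bar4.0: D3/C4 m7 untreated
  R1 @ bar5.0: F3/C4 P5 -> G3/D4 P5 similar
  R1 @ bar6.0: G3/D4 P5 -> F3/C4 P5 similar
  R1 @ bar7.0: F3/C4 P5 -> E4/B4 P5 similar
  R7 @ bar7.0: A2->G3 leap 10st
  R7 @ bar7.0: F3->E4 leap 11st
  R7 @ bar7.0: C4->B4 leap 11st
  R1 @ bar8.0: E4/B4 P5 -> F4/C5 P5 similar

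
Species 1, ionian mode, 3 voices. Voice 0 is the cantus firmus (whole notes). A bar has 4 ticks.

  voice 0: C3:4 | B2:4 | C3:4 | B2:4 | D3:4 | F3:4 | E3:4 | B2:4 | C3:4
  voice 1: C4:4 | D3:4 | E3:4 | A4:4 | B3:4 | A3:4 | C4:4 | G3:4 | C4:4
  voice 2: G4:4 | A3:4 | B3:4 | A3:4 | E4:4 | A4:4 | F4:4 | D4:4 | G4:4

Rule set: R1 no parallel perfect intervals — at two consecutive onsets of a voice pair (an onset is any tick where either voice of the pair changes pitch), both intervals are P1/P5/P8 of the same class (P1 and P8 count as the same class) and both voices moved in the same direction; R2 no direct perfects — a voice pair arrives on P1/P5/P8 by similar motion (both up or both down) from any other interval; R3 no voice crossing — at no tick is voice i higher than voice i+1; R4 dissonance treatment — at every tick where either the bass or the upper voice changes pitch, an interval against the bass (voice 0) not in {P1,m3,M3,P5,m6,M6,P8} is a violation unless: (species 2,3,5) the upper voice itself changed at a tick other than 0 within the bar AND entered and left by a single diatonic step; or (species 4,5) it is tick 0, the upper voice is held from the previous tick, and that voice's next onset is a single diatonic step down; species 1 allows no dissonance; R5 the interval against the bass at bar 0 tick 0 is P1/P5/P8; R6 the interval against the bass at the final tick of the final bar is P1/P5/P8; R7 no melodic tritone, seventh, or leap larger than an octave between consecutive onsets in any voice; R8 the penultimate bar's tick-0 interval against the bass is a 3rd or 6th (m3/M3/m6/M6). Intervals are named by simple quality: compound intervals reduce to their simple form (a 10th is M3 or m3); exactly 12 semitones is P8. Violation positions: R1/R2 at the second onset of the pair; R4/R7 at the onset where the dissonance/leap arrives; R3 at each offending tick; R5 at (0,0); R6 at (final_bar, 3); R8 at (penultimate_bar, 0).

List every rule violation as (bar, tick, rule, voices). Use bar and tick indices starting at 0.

bar 0: v0=C3 v1=C4 v2=G4 downbeat P5
bar 1: v0=B2 v1=D3 v2=A3 downbeat m7
bar 2: v0=C3 v1=E3 v2=B3 downbeat M7
bar 3: v0=B2 v1=A4 v2=A3 downbeat m7
bar 4: v0=D3 v1=B3 v2=E4 downbeat M2
bar 5: v0=F3 v1=A3 v2=A4 downbeat M3
bar 6: v0=E3 v1=C4 v2=F4 downbeat m2
bar 7: v0=B2 v1=G3 v2=D4 downbeat m3
bar 8: v0=C3 v1=C4 v2=G4 downbeat P5
  -> R1 @ bar 1 tick 0 v(1, 2): C4/G4 P5 -> D3/A3 P5 similar
  -> R4 @ bar 1 tick 0 v(0, 2): B2/A3 m7 untreated
  -> R7 @ bar 1 tick 0 v(1,): C4->D3 leap 10st
  -> R7 @ bar 1 tick 0 v(2,): G4->A3 leap 10st
  -> R1 @ bar 2 tick 0 v(1, 2): D3/A3 P5 -> E3/B3 P5 similar
  -> R4 @ bar 2 tick 0 v(0, 2): C3/B3 M7 untreated
  -> R3 @ bar 3 tick 0 v(1, 2): A4 above A3
  -> R4 @ bar 3 tick 0 v(0, 1): B2/A4 m7 untreated
  -> R4 @ bar 3 tick 0 v(0, 2): B2/A3 m7 untreated
  -> R7 @ bar 3 tick 0 v(1,): E3->A4 leap 17st
  -> R3 @ bar 3 tick 1 v(1, 2): A4 above A3
  -> R3 @ bar 3 tick 2 v(1, 2): A4 above A3
  -> R3 @ bar 3 tick 3 v(1, 2): A4 above A3
  -> R4 @ bar 4 tick 0 v(0, 2): D3/E4 M2 untreated
  -> R7 @ bar 4 tick 0 v(1,): A4->B3 leap 10st
  -> R4 @ bar 6 tick 0 v(0, 2): E3/F4 m2 untreated
  -> R2 @ bar 7 tick 0 v(1, 2): C4/F4 P4 -> G3/D4 P5 similar
  -> R1 @ bar 8 tick 0 v(1, 2): G3/D4 P5 -> C4/G4 P5 similar
  -> R2 @ bar 8 tick 0 v(0, 1): B2/G3 m6 -> C3/C4 P8 similar
  -> R2 @ bar 8 tick 0 v(0, 2): B2/D4 m3 -> C3/G4 P5 similar

(1, 0, R1, (1, 2))
(1, 0, R4, (0, 2))
(1, 0, R7, (1,))
(1, 0, R7, (2,))
(2, 0, R1, (1, 2))
(2, 0, R4, (0, 2))
(3, 0, R3, (1, 2))
(3, 0, R4, (0, 1))
(3, 0, R4, (0, 2))
(3, 0, R7, (1,))
(3, 1, R3, (1, 2))
(3, 2, R3, (1, 2))
(3, 3, R3, (1, 2))
(4, 0, R4, (0, 2))
(4, 0, R7, (1,))
(6, 0, R4, (0, 2))
(7, 0, R2, (1, 2))
(8, 0, R1, (1, 2))
(8, 0, R2, (0, 1))
(8, 0, R2, (0, 2))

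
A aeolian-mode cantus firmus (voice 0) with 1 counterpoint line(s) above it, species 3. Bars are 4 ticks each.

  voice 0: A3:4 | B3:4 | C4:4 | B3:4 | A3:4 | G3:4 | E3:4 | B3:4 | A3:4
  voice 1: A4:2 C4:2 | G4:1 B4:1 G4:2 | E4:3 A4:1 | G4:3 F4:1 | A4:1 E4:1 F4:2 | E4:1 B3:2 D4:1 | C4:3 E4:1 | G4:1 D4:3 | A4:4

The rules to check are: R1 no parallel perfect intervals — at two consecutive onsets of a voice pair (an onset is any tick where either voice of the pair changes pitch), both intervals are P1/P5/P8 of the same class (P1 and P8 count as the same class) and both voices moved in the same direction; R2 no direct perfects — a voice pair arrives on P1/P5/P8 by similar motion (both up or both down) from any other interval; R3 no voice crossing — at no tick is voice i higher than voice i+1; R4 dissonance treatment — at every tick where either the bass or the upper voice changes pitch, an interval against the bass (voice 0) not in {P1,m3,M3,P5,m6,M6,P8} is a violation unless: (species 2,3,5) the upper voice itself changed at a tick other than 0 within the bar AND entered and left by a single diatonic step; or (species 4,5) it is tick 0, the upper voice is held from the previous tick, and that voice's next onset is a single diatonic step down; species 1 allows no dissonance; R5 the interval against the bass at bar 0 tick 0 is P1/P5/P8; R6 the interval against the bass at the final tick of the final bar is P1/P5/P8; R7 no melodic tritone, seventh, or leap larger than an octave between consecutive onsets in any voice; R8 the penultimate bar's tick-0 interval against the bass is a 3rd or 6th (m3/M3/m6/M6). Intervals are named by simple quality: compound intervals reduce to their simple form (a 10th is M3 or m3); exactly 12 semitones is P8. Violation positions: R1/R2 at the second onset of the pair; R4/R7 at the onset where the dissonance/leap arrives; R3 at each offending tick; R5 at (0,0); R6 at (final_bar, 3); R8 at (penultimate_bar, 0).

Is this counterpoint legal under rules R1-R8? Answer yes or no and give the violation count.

bar 0: v0=A3 v1=A4 (P8)
bar 1: v0=B3 v1=G4 (m6)
bar 2: v0=C4 v1=E4 (M3)
bar 3: v0=B3 v1=G4 (m6)
bar 4: v0=A3 v1=A4 (P8)
bar 5: v0=G3 v1=E4 (M6)
bar 6: v0=E3 v1=C4 (m6)
bar 7: v0=B3 v1=G4 (m6)
bar 8: v0=A3 v1=A4 (P8)
  R4 @ bar3.3: B3/F4 TT untreated

No (1 violations)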